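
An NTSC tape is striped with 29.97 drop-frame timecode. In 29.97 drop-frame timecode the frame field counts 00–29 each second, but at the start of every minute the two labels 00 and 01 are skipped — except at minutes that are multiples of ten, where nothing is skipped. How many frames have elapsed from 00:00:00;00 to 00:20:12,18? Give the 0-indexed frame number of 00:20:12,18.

36342

As if non-drop at 30 labels/s: (0 × 3600 + 20 × 60 + 12) × 30 + 18 = 36378.
Minute boundaries passed: 20; those not divisible by 10: 20 − 2 = 18; dropped labels = 2 × 18 = 36.
Actual frame index = 36378 − 36 = 36342.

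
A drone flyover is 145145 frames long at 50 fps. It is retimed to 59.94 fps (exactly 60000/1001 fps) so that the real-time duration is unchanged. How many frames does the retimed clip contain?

174000 frames

Target frames = source frames × (target rate / source rate) = 145145 × (60000/1001)/(50) = 145145 × 1200/1001 = 174000.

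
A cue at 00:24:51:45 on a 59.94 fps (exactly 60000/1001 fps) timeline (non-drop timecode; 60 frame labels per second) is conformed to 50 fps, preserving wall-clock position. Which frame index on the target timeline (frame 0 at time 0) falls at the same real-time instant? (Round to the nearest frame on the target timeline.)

frame 74662

Source frame index: (0×3600 + 24×60 + 51) × 60 + 45 = 89505.
Real time: 89505 / (60000/1001) = 5972967/4000 s.
Target frame: (5972967/4000) × (50) = 5972967/80 ≈ 74662.087 → 74662.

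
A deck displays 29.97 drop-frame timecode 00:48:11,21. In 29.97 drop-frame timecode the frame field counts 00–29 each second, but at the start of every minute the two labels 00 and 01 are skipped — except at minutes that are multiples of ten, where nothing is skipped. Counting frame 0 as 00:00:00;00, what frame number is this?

86663

As if non-drop at 30 labels/s: (0 × 3600 + 48 × 60 + 11) × 30 + 21 = 86751.
Minute boundaries passed: 48; those not divisible by 10: 48 − 4 = 44; dropped labels = 2 × 44 = 88.
Actual frame index = 86751 − 88 = 86663.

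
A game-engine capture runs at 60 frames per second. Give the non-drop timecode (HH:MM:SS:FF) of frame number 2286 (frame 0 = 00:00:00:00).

2286 ÷ 60 = 38 full seconds, remainder 6 frames.
38 s = 0 h 0 min 38 s.
Timecode: 00:00:38:06.

00:00:38:06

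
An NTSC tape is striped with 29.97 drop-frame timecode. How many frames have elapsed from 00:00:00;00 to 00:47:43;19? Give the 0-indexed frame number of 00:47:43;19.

Complete 10-minute blocks: 4, each 17982 frames → 71928.
Remaining 7 whole minutes in the current block: 1800 + 6 × 1798 = 12588 frames.
Within the current minute: 43 × 30 + 19 − 2 = 1307 (labels ;00/;01 skipped at this minute). Total = 71928 + 12588 + 1307 = 85823.

85823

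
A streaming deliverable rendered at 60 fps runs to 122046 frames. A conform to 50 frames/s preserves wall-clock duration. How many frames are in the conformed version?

Target frames = source frames × (target rate / source rate) = 122046 × (50)/(60) = 122046 × 5/6 = 101705.

101705 frames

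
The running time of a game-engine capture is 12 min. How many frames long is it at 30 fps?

21600 frames

12 min = 720 s.
Frames = 720 × 30 = 21600.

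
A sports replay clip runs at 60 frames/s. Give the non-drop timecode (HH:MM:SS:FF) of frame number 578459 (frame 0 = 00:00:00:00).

578459 ÷ 60 = 9640 full seconds, remainder 59 frames.
9640 s = 2 h 40 min 40 s.
Timecode: 02:40:40:59.

02:40:40:59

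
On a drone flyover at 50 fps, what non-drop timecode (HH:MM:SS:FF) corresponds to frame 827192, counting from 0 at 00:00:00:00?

827192 ÷ 50 = 16543 full seconds, remainder 42 frames.
16543 s = 4 h 35 min 43 s.
Timecode: 04:35:43:42.

04:35:43:42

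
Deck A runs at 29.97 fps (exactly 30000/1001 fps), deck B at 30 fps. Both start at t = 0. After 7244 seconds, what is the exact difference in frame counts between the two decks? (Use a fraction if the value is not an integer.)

217320/1001 frames

A emits 30000/1001 × 7244 = 217320000/1001 frames; B emits 30 × 7244 = 217320.
Difference = 217320/1001 frames (≈ 217.1029); B is ahead of A.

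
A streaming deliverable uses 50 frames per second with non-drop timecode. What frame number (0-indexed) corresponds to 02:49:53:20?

Total seconds to the label: (2 × 3600 + 49 × 60 + 53) = 10193.
Frame index = 10193 × 50 + 20 = 509670.

frame 509670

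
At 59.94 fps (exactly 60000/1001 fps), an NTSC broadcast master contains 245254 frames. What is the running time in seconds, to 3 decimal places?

4091.654 seconds

Running time = 245254 × 1001/60000 = 122749627/30000 s ≈ 4091.654 s.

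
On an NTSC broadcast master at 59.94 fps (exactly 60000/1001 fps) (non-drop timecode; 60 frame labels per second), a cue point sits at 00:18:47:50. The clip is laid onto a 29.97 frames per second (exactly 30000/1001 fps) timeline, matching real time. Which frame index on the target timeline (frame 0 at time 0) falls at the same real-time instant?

Source frame index: (0×3600 + 18×60 + 47) × 60 + 50 = 67670.
Real time: 67670 / (60000/1001) = 6773767/6000 s.
Target frame: (6773767/6000) × (30000/1001) = 33835.

frame 33835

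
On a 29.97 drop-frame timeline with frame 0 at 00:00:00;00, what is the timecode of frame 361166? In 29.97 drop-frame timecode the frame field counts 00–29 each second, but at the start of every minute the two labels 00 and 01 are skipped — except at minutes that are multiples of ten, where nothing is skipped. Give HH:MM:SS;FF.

03:20:50;26

Each 10-minute DF block holds 10 × 60 × 30 − 9 × 2 = 17982 frames. 361166 ÷ 17982 → 20 full blocks, remainder 1526.
Within the partial block the first minute is 1800 frames and each further minute 1798, so 0 further minute boundaries passed. Total skipped labels = 18 × 20 + 2 × 0 = 360.
Non-drop label index = 361166 + 360 = 361526; at 30 labels/s that is 03:20:50:26, i.e. DF 03:20:50;26.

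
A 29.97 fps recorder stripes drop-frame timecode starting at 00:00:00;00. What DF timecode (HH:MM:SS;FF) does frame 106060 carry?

Ten DF minutes hold 17982 frames, so frame 106060 lies in block 5 (frames 89910–107891) with 16150 frames into that block.
The block's first minute is 1800 frames and the rest 1798 each; 16150 frames reaches minute 8, so 5 × 18 + 8 × 2 = 106 labels have been skipped so far.
Adding those back, label number 106060 + 106 = 106166 at 30 labels/s is 3538 s + 26 f = 0 h 58 min 58 s frame 26, i.e. 00:58:58;26.

00:58:58;26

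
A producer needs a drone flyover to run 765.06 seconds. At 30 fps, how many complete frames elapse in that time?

Frames = 765.06 × 30 = 114759/5 ≈ 22951.8000.
Complete frames: 22951.

22951 frames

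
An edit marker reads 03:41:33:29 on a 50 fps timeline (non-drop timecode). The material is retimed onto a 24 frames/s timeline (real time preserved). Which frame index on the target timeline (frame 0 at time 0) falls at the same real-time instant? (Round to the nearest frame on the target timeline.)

Source frame index: (3×3600 + 41×60 + 33) × 50 + 29 = 664679.
Real time: 664679 / (50) = 664679/50 s.
Target frame: (664679/50) × (24) = 7976148/25 ≈ 319045.920 → 319046.

frame 319046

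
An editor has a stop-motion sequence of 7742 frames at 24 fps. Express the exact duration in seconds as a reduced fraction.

3871/12 seconds

Running time = 7742 ÷ (24) = 7742 × 1/24 = 3871/12 s.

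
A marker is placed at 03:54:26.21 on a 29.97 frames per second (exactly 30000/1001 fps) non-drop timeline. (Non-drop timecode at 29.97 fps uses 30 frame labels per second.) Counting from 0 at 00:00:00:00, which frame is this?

422001

Total seconds to the label: (3 × 3600 + 54 × 60 + 26) = 14066.
Frame index = 14066 × 30 + 21 = 422001.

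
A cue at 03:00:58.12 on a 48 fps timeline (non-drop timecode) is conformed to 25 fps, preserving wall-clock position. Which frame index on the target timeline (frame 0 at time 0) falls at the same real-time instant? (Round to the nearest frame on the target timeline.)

frame 271456

Source frame index: (3×3600 + 0×60 + 58) × 48 + 12 = 521196.
Real time: 521196 / (48) = 43433/4 s.
Target frame: (43433/4) × (25) = 1085825/4 ≈ 271456.250 → 271456.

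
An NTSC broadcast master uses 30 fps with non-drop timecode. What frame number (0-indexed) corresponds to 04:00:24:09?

frame 432729

Total seconds to the label: (4 × 3600 + 0 × 60 + 24) = 14424.
Frame index = 14424 × 30 + 9 = 432729.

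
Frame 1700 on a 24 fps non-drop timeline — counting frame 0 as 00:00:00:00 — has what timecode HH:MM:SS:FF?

00:01:10:20

1700 ÷ 24 = 70 full seconds, remainder 20 frames.
70 s = 0 h 1 min 10 s.
Timecode: 00:01:10:20.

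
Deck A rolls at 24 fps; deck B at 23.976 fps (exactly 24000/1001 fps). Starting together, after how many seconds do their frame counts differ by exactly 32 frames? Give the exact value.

4004/3 seconds

The gap grows by |24000/1001 − 24| = 24/1001 frames per second.
Time for a 32-frame gap: 32 ÷ (24/1001) = 4004/3 s.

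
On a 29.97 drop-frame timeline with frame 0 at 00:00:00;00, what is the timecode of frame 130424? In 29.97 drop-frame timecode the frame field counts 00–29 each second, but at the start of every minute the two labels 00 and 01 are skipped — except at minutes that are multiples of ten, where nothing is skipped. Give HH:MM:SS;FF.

Each 10-minute DF block holds 10 × 60 × 30 − 9 × 2 = 17982 frames. 130424 ÷ 17982 → 7 full blocks, remainder 4550.
Within the partial block the first minute is 1800 frames and each further minute 1798, so 2 further minute boundaries passed. Total skipped labels = 18 × 7 + 2 × 2 = 130.
Non-drop label index = 130424 + 130 = 130554; at 30 labels/s that is 01:12:31:24, i.e. DF 01:12:31;24.

01:12:31;24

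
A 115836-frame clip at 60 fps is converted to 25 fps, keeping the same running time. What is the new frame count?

Target frames = source frames × (target rate / source rate) = 115836 × (25)/(60) = 115836 × 5/12 = 48265.

48265 frames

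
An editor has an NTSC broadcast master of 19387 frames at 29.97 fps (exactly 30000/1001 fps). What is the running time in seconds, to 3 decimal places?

Running time = 19387 × 1001/30000 = 19406387/30000 s ≈ 646.880 s.

646.880 seconds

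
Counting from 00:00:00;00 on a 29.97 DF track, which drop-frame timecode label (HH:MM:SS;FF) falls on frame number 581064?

Ten DF minutes hold 17982 frames, so frame 581064 lies in block 32 (frames 575424–593405) with 5640 frames into that block.
The block's first minute is 1800 frames and the rest 1798 each; 5640 frames reaches minute 3, so 32 × 18 + 3 × 2 = 582 labels have been skipped so far.
Adding those back, label number 581064 + 582 = 581646 at 30 labels/s is 19388 s + 6 f = 5 h 23 min 8 s frame 6, i.e. 05:23:08;06.

05:23:08;06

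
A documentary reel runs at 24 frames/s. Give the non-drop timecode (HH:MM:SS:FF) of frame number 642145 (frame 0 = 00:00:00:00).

642145 ÷ 24 = 26756 full seconds, remainder 1 frame.
26756 s = 7 h 25 min 56 s.
Timecode: 07:25:56:01.

07:25:56:01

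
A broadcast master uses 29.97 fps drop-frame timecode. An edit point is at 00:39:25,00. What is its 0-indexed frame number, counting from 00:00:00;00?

Complete 10-minute blocks: 3, each 17982 frames → 53946.
Remaining 9 whole minutes in the current block: 1800 + 8 × 1798 = 16184 frames.
Within the current minute: 25 × 30 + 0 − 2 = 748 (labels ;00/;01 skipped at this minute). Total = 53946 + 16184 + 748 = 70878.

70878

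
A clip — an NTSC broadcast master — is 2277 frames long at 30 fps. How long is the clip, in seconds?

Running time = 2277 / (30) = 75.9 s.

75.9 seconds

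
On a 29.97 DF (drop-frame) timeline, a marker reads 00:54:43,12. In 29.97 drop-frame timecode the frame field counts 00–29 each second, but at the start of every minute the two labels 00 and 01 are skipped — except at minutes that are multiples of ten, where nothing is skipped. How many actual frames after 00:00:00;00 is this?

As if non-drop at 30 labels/s: (0 × 3600 + 54 × 60 + 43) × 30 + 12 = 98502.
Minute boundaries passed: 54; those not divisible by 10: 54 − 5 = 49; dropped labels = 2 × 49 = 98.
Actual frame index = 98502 − 98 = 98404.

98404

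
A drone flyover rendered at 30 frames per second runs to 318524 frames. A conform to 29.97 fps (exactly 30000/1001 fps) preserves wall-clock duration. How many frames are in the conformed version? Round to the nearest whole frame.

Frames at target rate = 318524 × (30000/1001) / (30) = 318524000/1001 ≈ 318205.794.
Nearest whole frame: 318206.

318206 frames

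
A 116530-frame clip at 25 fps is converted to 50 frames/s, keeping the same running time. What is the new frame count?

Target frames = source frames × (target rate / source rate) = 116530 × (50)/(25) = 116530 × 2 = 233060.

233060 frames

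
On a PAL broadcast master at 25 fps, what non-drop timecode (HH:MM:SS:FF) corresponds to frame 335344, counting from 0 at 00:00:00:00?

335344 ÷ 25 = 13413 full seconds, remainder 19 frames.
13413 s = 3 h 43 min 33 s.
Timecode: 03:43:33:19.

03:43:33:19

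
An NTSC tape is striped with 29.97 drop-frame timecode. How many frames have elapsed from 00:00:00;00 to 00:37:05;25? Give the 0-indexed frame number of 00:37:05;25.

66707

As if non-drop at 30 labels/s: (0 × 3600 + 37 × 60 + 5) × 30 + 25 = 66775.
Minute boundaries passed: 37; those not divisible by 10: 37 − 3 = 34; dropped labels = 2 × 34 = 68.
Actual frame index = 66775 − 68 = 66707.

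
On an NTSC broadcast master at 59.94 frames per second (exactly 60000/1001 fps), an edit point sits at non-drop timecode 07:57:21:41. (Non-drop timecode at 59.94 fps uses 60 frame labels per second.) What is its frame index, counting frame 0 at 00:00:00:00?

frame 1718501

Total seconds to the label: (7 × 3600 + 57 × 60 + 21) = 28641.
Frame index = 28641 × 60 + 41 = 1718501.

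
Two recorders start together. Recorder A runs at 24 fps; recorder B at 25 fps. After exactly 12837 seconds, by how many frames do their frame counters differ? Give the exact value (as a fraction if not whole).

A emits 24 × 12837 = 308088 frames; B emits 25 × 12837 = 320925.
Difference = 12837 frames; B is ahead of A.

12837 frames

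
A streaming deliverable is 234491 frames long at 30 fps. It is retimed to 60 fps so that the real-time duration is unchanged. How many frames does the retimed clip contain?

468982 frames

Target frames = source frames × (target rate / source rate) = 234491 × (60)/(30) = 234491 × 2 = 468982.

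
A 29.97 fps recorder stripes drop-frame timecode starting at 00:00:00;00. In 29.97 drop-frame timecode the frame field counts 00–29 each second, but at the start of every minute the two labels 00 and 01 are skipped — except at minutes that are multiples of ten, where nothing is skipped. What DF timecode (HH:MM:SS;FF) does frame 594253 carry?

05:30:28;07

Ten DF minutes hold 17982 frames, so frame 594253 lies in block 33 (frames 593406–611387) with 847 frames into that block.
The block's first minute is 1800 frames and the rest 1798 each; 847 frames reaches minute 0, so 33 × 18 + 0 × 2 = 594 labels have been skipped so far.
Adding those back, label number 594253 + 594 = 594847 at 30 labels/s is 19828 s + 7 f = 5 h 30 min 28 s frame 7, i.e. 05:30:28;07.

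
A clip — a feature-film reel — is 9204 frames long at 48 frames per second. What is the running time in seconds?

191.75 seconds

Running time = 9204 / (48) = 191.75 s.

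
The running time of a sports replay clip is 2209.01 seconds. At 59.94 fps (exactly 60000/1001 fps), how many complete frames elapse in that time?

Frames = 2209.01 × 60000/1001 = 132540600/1001 ≈ 132408.1918.
Complete frames: 132408.

132408 frames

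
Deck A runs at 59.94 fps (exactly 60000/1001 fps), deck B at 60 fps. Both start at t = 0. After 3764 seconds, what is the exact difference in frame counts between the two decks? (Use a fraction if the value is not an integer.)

A emits 60000/1001 × 3764 = 225840000/1001 frames; B emits 60 × 3764 = 225840.
Difference = 225840/1001 frames (≈ 225.6144); B is ahead of A.

225840/1001 frames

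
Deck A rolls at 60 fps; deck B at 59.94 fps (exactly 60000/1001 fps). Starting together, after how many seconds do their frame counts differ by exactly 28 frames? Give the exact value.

The gap grows by |60000/1001 − 60| = 60/1001 frames per second.
Time for a 28-frame gap: 28 ÷ (60/1001) = 7007/15 s.

7007/15 seconds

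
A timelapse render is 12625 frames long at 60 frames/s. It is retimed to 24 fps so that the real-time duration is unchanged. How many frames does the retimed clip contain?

5050 frames

Target frames = source frames × (target rate / source rate) = 12625 × (24)/(60) = 12625 × 2/5 = 5050.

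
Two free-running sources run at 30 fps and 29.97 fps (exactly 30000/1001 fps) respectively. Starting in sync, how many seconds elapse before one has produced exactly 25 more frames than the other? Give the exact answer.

The gap grows by |30000/1001 − 30| = 30/1001 frames per second.
Time for a 25-frame gap: 25 ÷ (30/1001) = 5005/6 s.

5005/6 seconds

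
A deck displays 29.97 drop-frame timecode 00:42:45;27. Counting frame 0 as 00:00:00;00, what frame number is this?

Complete 10-minute blocks: 4, each 17982 frames → 71928.
Remaining 2 whole minutes in the current block: 1800 + 1 × 1798 = 3598 frames.
Within the current minute: 45 × 30 + 27 − 2 = 1375 (labels ;00/;01 skipped at this minute). Total = 71928 + 3598 + 1375 = 76901.

76901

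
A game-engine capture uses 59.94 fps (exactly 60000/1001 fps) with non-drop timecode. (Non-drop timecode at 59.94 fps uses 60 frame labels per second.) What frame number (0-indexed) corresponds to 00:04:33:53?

frame 16433

Total seconds to the label: (0 × 3600 + 4 × 60 + 33) = 273.
Frame index = 273 × 60 + 53 = 16433.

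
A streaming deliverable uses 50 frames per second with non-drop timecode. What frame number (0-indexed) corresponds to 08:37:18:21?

1551921

Total seconds to the label: (8 × 3600 + 37 × 60 + 18) = 31038.
Frame index = 31038 × 50 + 21 = 1551921.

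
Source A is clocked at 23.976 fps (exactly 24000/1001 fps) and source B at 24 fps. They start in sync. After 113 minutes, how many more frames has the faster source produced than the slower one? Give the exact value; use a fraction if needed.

113 min = 6780 s.
A emits 24000/1001 × 6780 = 162720000/1001 frames; B emits 24 × 6780 = 162720.
Difference = 162720/1001 frames (≈ 162.5574); B is ahead of A.

162720/1001 frames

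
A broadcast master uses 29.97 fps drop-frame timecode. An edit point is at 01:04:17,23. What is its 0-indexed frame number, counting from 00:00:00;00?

115617

Complete 10-minute blocks: 6, each 17982 frames → 107892.
Remaining 4 whole minutes in the current block: 1800 + 3 × 1798 = 7194 frames.
Within the current minute: 17 × 30 + 23 − 2 = 531 (labels ;00/;01 skipped at this minute). Total = 107892 + 7194 + 531 = 115617.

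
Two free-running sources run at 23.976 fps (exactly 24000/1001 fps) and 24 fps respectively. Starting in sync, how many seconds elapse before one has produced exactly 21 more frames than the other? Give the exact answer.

875.875 seconds

The gap grows by |24 − 24000/1001| = 24/1001 frames per second.
Time for a 21-frame gap: 21 ÷ (24/1001) = 875.875 s.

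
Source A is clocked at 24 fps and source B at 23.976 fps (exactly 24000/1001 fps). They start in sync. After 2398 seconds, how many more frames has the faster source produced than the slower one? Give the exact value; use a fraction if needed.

5232/91 frames

A emits 24 × 2398 = 57552 frames; B emits 24000/1001 × 2398 = 5232000/91.
Difference = 5232/91 frames (≈ 57.4945); B is behind A.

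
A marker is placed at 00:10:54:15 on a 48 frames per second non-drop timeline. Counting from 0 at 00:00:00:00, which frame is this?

frame 31407

Total seconds to the label: (0 × 3600 + 10 × 60 + 54) = 654.
Frame index = 654 × 48 + 15 = 31407.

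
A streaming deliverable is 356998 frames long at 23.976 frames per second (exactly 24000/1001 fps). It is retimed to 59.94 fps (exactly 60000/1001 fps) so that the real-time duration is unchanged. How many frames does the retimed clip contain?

Target frames = source frames × (target rate / source rate) = 356998 × (60000/1001)/(24000/1001) = 356998 × 5/2 = 892495.

892495 frames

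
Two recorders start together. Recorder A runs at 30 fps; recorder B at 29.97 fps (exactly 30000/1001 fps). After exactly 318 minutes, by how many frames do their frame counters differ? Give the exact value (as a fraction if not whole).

572400/1001 frames

318 min = 19080 s.
A emits 30 × 19080 = 572400 frames; B emits 30000/1001 × 19080 = 572400000/1001.
Difference = 572400/1001 frames (≈ 571.8282); B is behind A.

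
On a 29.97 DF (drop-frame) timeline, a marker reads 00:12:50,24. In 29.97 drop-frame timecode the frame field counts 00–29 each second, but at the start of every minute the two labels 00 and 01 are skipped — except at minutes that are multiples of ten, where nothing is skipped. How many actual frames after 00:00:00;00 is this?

23102

As if non-drop at 30 labels/s: (0 × 3600 + 12 × 60 + 50) × 30 + 24 = 23124.
Minute boundaries passed: 12; those not divisible by 10: 12 − 1 = 11; dropped labels = 2 × 11 = 22.
Actual frame index = 23124 − 22 = 23102.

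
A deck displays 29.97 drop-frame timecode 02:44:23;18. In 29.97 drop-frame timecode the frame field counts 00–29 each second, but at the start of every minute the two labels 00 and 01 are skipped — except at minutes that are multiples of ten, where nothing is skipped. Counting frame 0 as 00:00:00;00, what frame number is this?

As if non-drop at 30 labels/s: (2 × 3600 + 44 × 60 + 23) × 30 + 18 = 295908.
Minute boundaries passed: 164; those not divisible by 10: 164 − 16 = 148; dropped labels = 2 × 148 = 296.
Actual frame index = 295908 − 296 = 295612.

295612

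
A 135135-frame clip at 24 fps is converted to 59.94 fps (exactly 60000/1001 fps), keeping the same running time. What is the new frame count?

337500 frames

Target frames = source frames × (target rate / source rate) = 135135 × (60000/1001)/(24) = 135135 × 2500/1001 = 337500.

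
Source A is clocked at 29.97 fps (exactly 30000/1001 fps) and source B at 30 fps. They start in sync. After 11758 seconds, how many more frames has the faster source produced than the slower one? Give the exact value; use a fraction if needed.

352740/1001 frames

A emits 30000/1001 × 11758 = 352740000/1001 frames; B emits 30 × 11758 = 352740.
Difference = 352740/1001 frames (≈ 352.3876); B is ahead of A.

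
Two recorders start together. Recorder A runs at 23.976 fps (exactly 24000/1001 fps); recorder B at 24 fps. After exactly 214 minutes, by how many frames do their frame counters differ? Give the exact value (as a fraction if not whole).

308160/1001 frames

214 min = 12840 s.
A emits 24000/1001 × 12840 = 308160000/1001 frames; B emits 24 × 12840 = 308160.
Difference = 308160/1001 frames (≈ 307.8521); B is ahead of A.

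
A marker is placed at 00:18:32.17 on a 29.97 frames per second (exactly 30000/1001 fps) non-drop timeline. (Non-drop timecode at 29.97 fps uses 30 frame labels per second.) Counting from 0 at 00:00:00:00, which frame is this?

33377

Total seconds to the label: (0 × 3600 + 18 × 60 + 32) = 1112.
Frame index = 1112 × 30 + 17 = 33377.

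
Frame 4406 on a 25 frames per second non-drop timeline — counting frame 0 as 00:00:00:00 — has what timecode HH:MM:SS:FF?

00:02:56:06

4406 ÷ 25 = 176 full seconds, remainder 6 frames.
176 s = 0 h 2 min 56 s.
Timecode: 00:02:56:06.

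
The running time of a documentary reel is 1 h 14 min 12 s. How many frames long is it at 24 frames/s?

1 h 14 min 12 s = 4452 s.
Frames = 4452 × 24 = 106848.

106848 frames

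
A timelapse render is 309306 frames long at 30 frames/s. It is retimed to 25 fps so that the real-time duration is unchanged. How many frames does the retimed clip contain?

257755 frames

Target frames = source frames × (target rate / source rate) = 309306 × (25)/(30) = 309306 × 5/6 = 257755.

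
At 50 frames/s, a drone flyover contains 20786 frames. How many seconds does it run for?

415.72 seconds

Running time = 20786 / (50) = 415.72 s.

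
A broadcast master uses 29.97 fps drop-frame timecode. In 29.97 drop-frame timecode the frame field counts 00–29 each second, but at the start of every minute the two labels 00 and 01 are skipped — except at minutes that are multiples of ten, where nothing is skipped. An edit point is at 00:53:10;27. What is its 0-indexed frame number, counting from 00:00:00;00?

As if non-drop at 30 labels/s: (0 × 3600 + 53 × 60 + 10) × 30 + 27 = 95727.
Minute boundaries passed: 53; those not divisible by 10: 53 − 5 = 48; dropped labels = 2 × 48 = 96.
Actual frame index = 95727 − 96 = 95631.

95631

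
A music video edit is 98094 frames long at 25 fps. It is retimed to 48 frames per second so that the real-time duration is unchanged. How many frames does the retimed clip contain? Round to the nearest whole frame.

Frames at target rate = 98094 × (48) / (25) = 4708512/25 ≈ 188340.480.
Nearest whole frame: 188340.

188340 frames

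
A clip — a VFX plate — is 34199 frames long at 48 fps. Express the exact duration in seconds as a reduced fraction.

Running time = 34199 ÷ (48) = 34199 × 1/48 = 34199/48 s.

34199/48 seconds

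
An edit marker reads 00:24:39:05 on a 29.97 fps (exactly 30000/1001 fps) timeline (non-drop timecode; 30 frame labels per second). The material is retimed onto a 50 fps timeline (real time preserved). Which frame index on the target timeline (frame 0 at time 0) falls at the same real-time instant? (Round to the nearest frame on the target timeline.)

frame 74032

Source frame index: (0×3600 + 24×60 + 39) × 30 + 5 = 44375.
Real time: 44375 / (30000/1001) = 71071/48 s.
Target frame: (71071/48) × (50) = 1776775/24 ≈ 74032.292 → 74032.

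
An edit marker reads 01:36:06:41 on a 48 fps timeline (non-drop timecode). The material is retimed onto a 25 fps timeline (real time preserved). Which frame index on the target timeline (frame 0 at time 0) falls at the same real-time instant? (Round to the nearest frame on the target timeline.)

Source frame index: (1×3600 + 36×60 + 6) × 48 + 41 = 276809.
Real time: 276809 / (48) = 276809/48 s.
Target frame: (276809/48) × (25) = 6920225/48 ≈ 144171.354 → 144171.

frame 144171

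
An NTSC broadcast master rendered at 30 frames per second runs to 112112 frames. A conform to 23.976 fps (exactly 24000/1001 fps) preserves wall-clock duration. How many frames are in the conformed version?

89600 frames

Target frames = source frames × (target rate / source rate) = 112112 × (24000/1001)/(30) = 112112 × 800/1001 = 89600.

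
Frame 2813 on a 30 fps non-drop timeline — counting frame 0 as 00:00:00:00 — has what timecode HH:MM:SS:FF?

2813 ÷ 30 = 93 full seconds, remainder 23 frames.
93 s = 0 h 1 min 33 s.
Timecode: 00:01:33:23.

00:01:33:23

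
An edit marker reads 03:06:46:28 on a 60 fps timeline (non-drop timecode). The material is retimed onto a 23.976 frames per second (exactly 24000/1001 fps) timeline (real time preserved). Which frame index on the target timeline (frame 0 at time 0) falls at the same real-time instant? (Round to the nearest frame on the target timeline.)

Source frame index: (3×3600 + 6×60 + 46) × 60 + 28 = 672388.
Real time: 672388 / (60) = 168097/15 s.
Target frame: (168097/15) × (24000/1001) = 268955200/1001 ≈ 268686.513 → 268687.

frame 268687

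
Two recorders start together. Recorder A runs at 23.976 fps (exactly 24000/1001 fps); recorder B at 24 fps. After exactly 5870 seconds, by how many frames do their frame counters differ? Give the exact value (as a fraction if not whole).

A emits 24000/1001 × 5870 = 140880000/1001 frames; B emits 24 × 5870 = 140880.
Difference = 140880/1001 frames (≈ 140.7393); B is ahead of A.

140880/1001 frames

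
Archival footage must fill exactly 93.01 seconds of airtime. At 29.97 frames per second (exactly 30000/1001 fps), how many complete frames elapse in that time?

Frames = 93.01 × 30000/1001 = 2790300/1001 ≈ 2787.5125.
Complete frames: 2787.

2787 frames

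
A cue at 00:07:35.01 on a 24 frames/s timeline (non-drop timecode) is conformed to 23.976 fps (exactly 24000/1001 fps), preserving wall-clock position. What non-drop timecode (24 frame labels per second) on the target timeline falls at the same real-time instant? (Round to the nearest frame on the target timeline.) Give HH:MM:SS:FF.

Source frame index: (0×3600 + 7×60 + 35) × 24 + 1 = 10921.
Real time: 10921 / (24) = 10921/24 s.
Target frame: (10921/24) × (24000/1001) = 10921000/1001 ≈ 10910.090 → 10910.
At 24 labels/s: frame 10910 → 00:07:34:14.

00:07:34:14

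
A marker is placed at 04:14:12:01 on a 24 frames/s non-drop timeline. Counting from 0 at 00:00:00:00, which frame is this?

Total seconds to the label: (4 × 3600 + 14 × 60 + 12) = 15252.
Frame index = 15252 × 24 + 1 = 366049.

frame 366049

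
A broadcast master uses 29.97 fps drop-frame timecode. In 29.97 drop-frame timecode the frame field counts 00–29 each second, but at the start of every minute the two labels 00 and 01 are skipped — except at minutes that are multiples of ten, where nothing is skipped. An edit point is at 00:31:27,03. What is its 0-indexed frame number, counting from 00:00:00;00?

56557

As if non-drop at 30 labels/s: (0 × 3600 + 31 × 60 + 27) × 30 + 3 = 56613.
Minute boundaries passed: 31; those not divisible by 10: 31 − 3 = 28; dropped labels = 2 × 28 = 56.
Actual frame index = 56613 − 56 = 56557.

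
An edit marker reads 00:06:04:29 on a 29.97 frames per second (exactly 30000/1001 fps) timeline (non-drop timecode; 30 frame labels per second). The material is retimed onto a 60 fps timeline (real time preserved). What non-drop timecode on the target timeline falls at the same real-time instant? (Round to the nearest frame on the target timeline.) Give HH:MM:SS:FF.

00:06:05:20

Source frame index: (0×3600 + 6×60 + 4) × 30 + 29 = 10949.
Real time: 10949 / (30000/1001) = 10959949/30000 s.
Target frame: (10959949/30000) × (60) = 10959949/500 ≈ 21919.898 → 21920.
At 60 labels/s: frame 21920 → 00:06:05:20.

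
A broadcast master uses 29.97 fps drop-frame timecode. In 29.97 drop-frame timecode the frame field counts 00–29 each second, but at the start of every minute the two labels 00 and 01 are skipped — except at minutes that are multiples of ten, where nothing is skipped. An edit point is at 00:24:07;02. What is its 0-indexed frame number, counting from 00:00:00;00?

43368

Complete 10-minute blocks: 2, each 17982 frames → 35964.
Remaining 4 whole minutes in the current block: 1800 + 3 × 1798 = 7194 frames.
Within the current minute: 7 × 30 + 2 − 2 = 210 (labels ;00/;01 skipped at this minute). Total = 35964 + 7194 + 210 = 43368.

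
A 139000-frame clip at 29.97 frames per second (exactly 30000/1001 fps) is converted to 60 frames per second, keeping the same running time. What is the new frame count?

Target frames = source frames × (target rate / source rate) = 139000 × (60)/(30000/1001) = 139000 × 1001/500 = 278278.

278278 frames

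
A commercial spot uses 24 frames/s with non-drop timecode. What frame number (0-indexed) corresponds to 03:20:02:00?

Total seconds to the label: (3 × 3600 + 20 × 60 + 2) = 12002.
Frame index = 12002 × 24 + 0 = 288048.

frame 288048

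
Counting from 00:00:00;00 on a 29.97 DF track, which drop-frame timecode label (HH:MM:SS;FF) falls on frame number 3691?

Ten DF minutes hold 17982 frames, so frame 3691 lies in block 0 (frames 0–17981) with 3691 frames into that block.
The block's first minute is 1800 frames and the rest 1798 each; 3691 frames reaches minute 2, so 0 × 18 + 2 × 2 = 4 labels have been skipped so far.
Adding those back, label number 3691 + 4 = 3695 at 30 labels/s is 123 s + 5 f = 0 h 2 min 3 s frame 5, i.e. 00:02:03;05.

00:02:03;05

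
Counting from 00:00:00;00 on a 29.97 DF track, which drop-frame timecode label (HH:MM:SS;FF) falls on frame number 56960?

Each 10-minute DF block holds 10 × 60 × 30 − 9 × 2 = 17982 frames. 56960 ÷ 17982 → 3 full blocks, remainder 3014.
Within the partial block the first minute is 1800 frames and each further minute 1798, so 1 further minute boundary passed. Total skipped labels = 18 × 3 + 2 × 1 = 56.
Non-drop label index = 56960 + 56 = 57016; at 30 labels/s that is 00:31:40:16, i.e. DF 00:31:40;16.

00:31:40;16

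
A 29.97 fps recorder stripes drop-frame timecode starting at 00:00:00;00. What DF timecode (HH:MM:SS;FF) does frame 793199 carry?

07:21:06;13

Each 10-minute DF block holds 10 × 60 × 30 − 9 × 2 = 17982 frames. 793199 ÷ 17982 → 44 full blocks, remainder 1991.
Within the partial block the first minute is 1800 frames and each further minute 1798, so 1 further minute boundary passed. Total skipped labels = 18 × 44 + 2 × 1 = 794.
Non-drop label index = 793199 + 794 = 793993; at 30 labels/s that is 07:21:06:13, i.e. DF 07:21:06;13.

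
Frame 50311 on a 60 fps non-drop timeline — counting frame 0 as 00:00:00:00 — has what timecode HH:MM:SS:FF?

00:13:58:31

50311 ÷ 60 = 838 full seconds, remainder 31 frames.
838 s = 0 h 13 min 58 s.
Timecode: 00:13:58:31.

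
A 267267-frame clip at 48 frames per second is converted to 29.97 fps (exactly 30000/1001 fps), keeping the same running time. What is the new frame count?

Target frames = source frames × (target rate / source rate) = 267267 × (30000/1001)/(48) = 267267 × 625/1001 = 166875.

166875 frames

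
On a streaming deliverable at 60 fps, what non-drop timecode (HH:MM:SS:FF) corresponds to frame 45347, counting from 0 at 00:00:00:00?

00:12:35:47

45347 ÷ 60 = 755 full seconds, remainder 47 frames.
755 s = 0 h 12 min 35 s.
Timecode: 00:12:35:47.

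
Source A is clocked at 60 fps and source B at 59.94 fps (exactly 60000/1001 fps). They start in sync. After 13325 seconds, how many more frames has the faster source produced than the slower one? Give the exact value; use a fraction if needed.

61500/77 frames

A emits 60 × 13325 = 799500 frames; B emits 60000/1001 × 13325 = 61500000/77.
Difference = 61500/77 frames (≈ 798.7013); B is behind A.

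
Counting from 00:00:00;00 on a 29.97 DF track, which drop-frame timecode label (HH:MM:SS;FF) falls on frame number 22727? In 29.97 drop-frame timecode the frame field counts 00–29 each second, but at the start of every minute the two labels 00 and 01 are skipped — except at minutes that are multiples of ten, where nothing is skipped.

00:12:38;09

Each 10-minute DF block holds 10 × 60 × 30 − 9 × 2 = 17982 frames. 22727 ÷ 17982 → 1 full block, remainder 4745.
Within the partial block the first minute is 1800 frames and each further minute 1798, so 2 further minute boundaries passed. Total skipped labels = 18 × 1 + 2 × 2 = 22.
Non-drop label index = 22727 + 22 = 22749; at 30 labels/s that is 00:12:38:09, i.e. DF 00:12:38;09.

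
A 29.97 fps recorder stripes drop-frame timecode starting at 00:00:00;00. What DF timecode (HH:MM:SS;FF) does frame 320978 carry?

Ten DF minutes hold 17982 frames, so frame 320978 lies in block 17 (frames 305694–323675) with 15284 frames into that block.
The block's first minute is 1800 frames and the rest 1798 each; 15284 frames reaches minute 8, so 17 × 18 + 8 × 2 = 322 labels have been skipped so far.
Adding those back, label number 320978 + 322 = 321300 at 30 labels/s is 10710 s + 0 f = 2 h 58 min 30 s frame 0, i.e. 02:58:30;00.

02:58:30;00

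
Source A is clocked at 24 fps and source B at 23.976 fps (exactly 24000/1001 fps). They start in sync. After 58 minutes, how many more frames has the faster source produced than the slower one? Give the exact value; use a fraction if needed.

58 min = 3480 s.
A emits 24 × 3480 = 83520 frames; B emits 24000/1001 × 3480 = 83520000/1001.
Difference = 83520/1001 frames (≈ 83.4366); B is behind A.

83520/1001 frames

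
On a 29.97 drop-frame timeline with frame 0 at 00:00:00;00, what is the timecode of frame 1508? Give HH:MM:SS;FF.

00:00:50;08

Each 10-minute DF block holds 10 × 60 × 30 − 9 × 2 = 17982 frames. 1508 ÷ 17982 → 0 full blocks, remainder 1508.
Within the partial block the first minute is 1800 frames and each further minute 1798, so 0 further minute boundaries passed. Total skipped labels = 18 × 0 + 2 × 0 = 0.
Non-drop label index = 1508 + 0 = 1508; at 30 labels/s that is 00:00:50:08, i.e. DF 00:00:50;08.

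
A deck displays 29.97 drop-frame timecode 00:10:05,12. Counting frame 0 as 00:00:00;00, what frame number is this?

Complete 10-minute blocks: 1, each 17982 frames → 17982.
Remaining 0 whole minutes in the current block: 0 frames.
Within the current minute: 5 × 30 + 12 = 162. Total = 17982 + 0 + 162 = 18144.

18144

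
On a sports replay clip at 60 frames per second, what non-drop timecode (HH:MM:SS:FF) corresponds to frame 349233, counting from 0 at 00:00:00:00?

01:37:00:33

349233 ÷ 60 = 5820 full seconds, remainder 33 frames.
5820 s = 1 h 37 min 0 s.
Timecode: 01:37:00:33.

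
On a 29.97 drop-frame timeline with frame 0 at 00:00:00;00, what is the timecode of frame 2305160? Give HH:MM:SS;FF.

Each 10-minute DF block holds 10 × 60 × 30 − 9 × 2 = 17982 frames. 2305160 ÷ 17982 → 128 full blocks, remainder 3464.
Within the partial block the first minute is 1800 frames and each further minute 1798, so 1 further minute boundary passed. Total skipped labels = 18 × 128 + 2 × 1 = 2306.
Non-drop label index = 2305160 + 2306 = 2307466; at 30 labels/s that is 21:21:55:16, i.e. DF 21:21:55;16.

21:21:55;16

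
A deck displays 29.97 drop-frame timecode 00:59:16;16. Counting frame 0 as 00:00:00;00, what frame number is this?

106588

As if non-drop at 30 labels/s: (0 × 3600 + 59 × 60 + 16) × 30 + 16 = 106696.
Minute boundaries passed: 59; those not divisible by 10: 59 − 5 = 54; dropped labels = 2 × 54 = 108.
Actual frame index = 106696 − 108 = 106588.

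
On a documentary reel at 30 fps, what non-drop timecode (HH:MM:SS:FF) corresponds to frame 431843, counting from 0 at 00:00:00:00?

431843 ÷ 30 = 14394 full seconds, remainder 23 frames.
14394 s = 3 h 59 min 54 s.
Timecode: 03:59:54:23.

03:59:54:23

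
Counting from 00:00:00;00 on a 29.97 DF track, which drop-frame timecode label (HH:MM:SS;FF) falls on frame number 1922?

00:01:04;04

Ten DF minutes hold 17982 frames, so frame 1922 lies in block 0 (frames 0–17981) with 1922 frames into that block.
The block's first minute is 1800 frames and the rest 1798 each; 1922 frames reaches minute 1, so 0 × 18 + 1 × 2 = 2 labels have been skipped so far.
Adding those back, label number 1922 + 2 = 1924 at 30 labels/s is 64 s + 4 f = 0 h 1 min 4 s frame 4, i.e. 00:01:04;04.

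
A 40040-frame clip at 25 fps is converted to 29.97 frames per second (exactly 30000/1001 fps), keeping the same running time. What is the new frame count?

Target frames = source frames × (target rate / source rate) = 40040 × (30000/1001)/(25) = 40040 × 1200/1001 = 48000.

48000 frames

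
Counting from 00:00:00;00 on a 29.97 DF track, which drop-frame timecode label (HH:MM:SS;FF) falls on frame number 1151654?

10:40:26;26

Ten DF minutes hold 17982 frames, so frame 1151654 lies in block 64 (frames 1150848–1168829) with 806 frames into that block.
The block's first minute is 1800 frames and the rest 1798 each; 806 frames reaches minute 0, so 64 × 18 + 0 × 2 = 1152 labels have been skipped so far.
Adding those back, label number 1151654 + 1152 = 1152806 at 30 labels/s is 38426 s + 26 f = 10 h 40 min 26 s frame 26, i.e. 10:40:26;26.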